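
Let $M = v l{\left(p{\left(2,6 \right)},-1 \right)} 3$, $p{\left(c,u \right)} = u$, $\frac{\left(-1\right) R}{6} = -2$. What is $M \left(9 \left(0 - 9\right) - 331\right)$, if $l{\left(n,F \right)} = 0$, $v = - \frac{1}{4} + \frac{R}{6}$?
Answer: $0$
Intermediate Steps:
$R = 12$ ($R = \left(-6\right) \left(-2\right) = 12$)
$v = \frac{7}{4}$ ($v = - \frac{1}{4} + \frac{12}{6} = \left(-1\right) \frac{1}{4} + 12 \cdot \frac{1}{6} = - \frac{1}{4} + 2 = \frac{7}{4} \approx 1.75$)
$M = 0$ ($M = \frac{7}{4} \cdot 0 \cdot 3 = 0 \cdot 3 = 0$)
$M \left(9 \left(0 - 9\right) - 331\right) = 0 \left(9 \left(0 - 9\right) - 331\right) = 0 \left(9 \left(-9\right) - 331\right) = 0 \left(-81 - 331\right) = 0 \left(-412\right) = 0$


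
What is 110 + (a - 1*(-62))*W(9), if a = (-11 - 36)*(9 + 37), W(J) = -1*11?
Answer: 23210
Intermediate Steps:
W(J) = -11
a = -2162 (a = -47*46 = -2162)
110 + (a - 1*(-62))*W(9) = 110 + (-2162 - 1*(-62))*(-11) = 110 + (-2162 + 62)*(-11) = 110 - 2100*(-11) = 110 + 23100 = 23210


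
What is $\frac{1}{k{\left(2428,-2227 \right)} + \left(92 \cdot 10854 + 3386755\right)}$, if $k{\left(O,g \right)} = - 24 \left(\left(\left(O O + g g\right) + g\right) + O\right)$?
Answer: $- \frac{1}{256132613} \approx -3.9042 \cdot 10^{-9}$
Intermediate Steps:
$k{\left(O,g \right)} = - 24 O - 24 g - 24 O^{2} - 24 g^{2}$ ($k{\left(O,g \right)} = - 24 \left(\left(\left(O^{2} + g^{2}\right) + g\right) + O\right) = - 24 \left(\left(g + O^{2} + g^{2}\right) + O\right) = - 24 \left(O + g + O^{2} + g^{2}\right) = - 24 O - 24 g - 24 O^{2} - 24 g^{2}$)
$\frac{1}{k{\left(2428,-2227 \right)} + \left(92 \cdot 10854 + 3386755\right)} = \frac{1}{\left(\left(-24\right) 2428 - -53448 - 24 \cdot 2428^{2} - 24 \left(-2227\right)^{2}\right) + \left(92 \cdot 10854 + 3386755\right)} = \frac{1}{\left(-58272 + 53448 - 141484416 - 119028696\right) + \left(998568 + 3386755\right)} = \frac{1}{\left(-58272 + 53448 - 141484416 - 119028696\right) + 4385323} = \frac{1}{-260517936 + 4385323} = \frac{1}{-256132613} = - \frac{1}{256132613}$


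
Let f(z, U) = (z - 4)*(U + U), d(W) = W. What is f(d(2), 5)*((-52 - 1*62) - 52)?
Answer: 3320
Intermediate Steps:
f(z, U) = 2*U*(-4 + z) (f(z, U) = (-4 + z)*(2*U) = 2*U*(-4 + z))
f(d(2), 5)*((-52 - 1*62) - 52) = (2*5*(-4 + 2))*((-52 - 1*62) - 52) = (2*5*(-2))*((-52 - 62) - 52) = -20*(-114 - 52) = -20*(-166) = 3320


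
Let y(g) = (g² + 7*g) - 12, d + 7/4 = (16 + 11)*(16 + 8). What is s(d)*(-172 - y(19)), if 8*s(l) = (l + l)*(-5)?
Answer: 4226475/8 ≈ 5.2831e+5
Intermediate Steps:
d = 2585/4 (d = -7/4 + (16 + 11)*(16 + 8) = -7/4 + 27*24 = -7/4 + 648 = 2585/4 ≈ 646.25)
y(g) = -12 + g² + 7*g
s(l) = -5*l/4 (s(l) = ((l + l)*(-5))/8 = ((2*l)*(-5))/8 = (-10*l)/8 = -5*l/4)
s(d)*(-172 - y(19)) = (-5/4*2585/4)*(-172 - (-12 + 19² + 7*19)) = -12925*(-172 - (-12 + 361 + 133))/16 = -12925*(-172 - 1*482)/16 = -12925*(-172 - 482)/16 = -12925/16*(-654) = 4226475/8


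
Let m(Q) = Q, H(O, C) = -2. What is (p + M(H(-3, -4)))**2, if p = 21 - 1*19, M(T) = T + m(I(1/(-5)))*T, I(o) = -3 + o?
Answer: 1024/25 ≈ 40.960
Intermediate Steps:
M(T) = -11*T/5 (M(T) = T + (-3 + 1/(-5))*T = T + (-3 + 1*(-1/5))*T = T + (-3 - 1/5)*T = T - 16*T/5 = -11*T/5)
p = 2 (p = 21 - 19 = 2)
(p + M(H(-3, -4)))**2 = (2 - 11/5*(-2))**2 = (2 + 22/5)**2 = (32/5)**2 = 1024/25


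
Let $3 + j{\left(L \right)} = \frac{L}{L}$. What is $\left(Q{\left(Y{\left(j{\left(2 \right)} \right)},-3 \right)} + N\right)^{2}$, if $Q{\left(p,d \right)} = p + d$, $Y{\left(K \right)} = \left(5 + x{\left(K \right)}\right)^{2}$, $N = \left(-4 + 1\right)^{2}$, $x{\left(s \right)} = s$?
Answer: $225$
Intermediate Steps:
$j{\left(L \right)} = -2$ ($j{\left(L \right)} = -3 + \frac{L}{L} = -3 + 1 = -2$)
$N = 9$ ($N = \left(-3\right)^{2} = 9$)
$Y{\left(K \right)} = \left(5 + K\right)^{2}$
$Q{\left(p,d \right)} = d + p$
$\left(Q{\left(Y{\left(j{\left(2 \right)} \right)},-3 \right)} + N\right)^{2} = \left(\left(-3 + \left(5 - 2\right)^{2}\right) + 9\right)^{2} = \left(\left(-3 + 3^{2}\right) + 9\right)^{2} = \left(\left(-3 + 9\right) + 9\right)^{2} = \left(6 + 9\right)^{2} = 15^{2} = 225$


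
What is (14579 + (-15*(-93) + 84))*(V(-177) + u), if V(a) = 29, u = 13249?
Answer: 213218124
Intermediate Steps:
(14579 + (-15*(-93) + 84))*(V(-177) + u) = (14579 + (-15*(-93) + 84))*(29 + 13249) = (14579 + (1395 + 84))*13278 = (14579 + 1479)*13278 = 16058*13278 = 213218124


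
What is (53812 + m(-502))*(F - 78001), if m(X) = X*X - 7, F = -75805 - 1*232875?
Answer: -118250529929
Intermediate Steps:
F = -308680 (F = -75805 - 232875 = -308680)
m(X) = -7 + X² (m(X) = X² - 7 = -7 + X²)
(53812 + m(-502))*(F - 78001) = (53812 + (-7 + (-502)²))*(-308680 - 78001) = (53812 + (-7 + 252004))*(-386681) = (53812 + 251997)*(-386681) = 305809*(-386681) = -118250529929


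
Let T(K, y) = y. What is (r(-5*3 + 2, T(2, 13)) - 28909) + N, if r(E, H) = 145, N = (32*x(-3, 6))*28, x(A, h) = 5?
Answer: -24284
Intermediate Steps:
N = 4480 (N = (32*5)*28 = 160*28 = 4480)
(r(-5*3 + 2, T(2, 13)) - 28909) + N = (145 - 28909) + 4480 = -28764 + 4480 = -24284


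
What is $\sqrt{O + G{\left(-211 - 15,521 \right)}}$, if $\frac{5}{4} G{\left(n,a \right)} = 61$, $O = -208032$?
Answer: $\frac{2 i \sqrt{1299895}}{5} \approx 456.05 i$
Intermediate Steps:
$G{\left(n,a \right)} = \frac{244}{5}$ ($G{\left(n,a \right)} = \frac{4}{5} \cdot 61 = \frac{244}{5}$)
$\sqrt{O + G{\left(-211 - 15,521 \right)}} = \sqrt{-208032 + \frac{244}{5}} = \sqrt{- \frac{1039916}{5}} = \frac{2 i \sqrt{1299895}}{5}$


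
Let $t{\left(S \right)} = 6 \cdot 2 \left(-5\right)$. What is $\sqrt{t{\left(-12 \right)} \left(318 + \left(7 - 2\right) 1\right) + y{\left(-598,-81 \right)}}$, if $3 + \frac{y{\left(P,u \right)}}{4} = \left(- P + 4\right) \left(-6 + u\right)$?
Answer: $102 i \sqrt{22} \approx 478.42 i$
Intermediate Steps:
$y{\left(P,u \right)} = -12 + 4 \left(-6 + u\right) \left(4 - P\right)$ ($y{\left(P,u \right)} = -12 + 4 \left(- P + 4\right) \left(-6 + u\right) = -12 + 4 \left(4 - P\right) \left(-6 + u\right) = -12 + 4 \left(-6 + u\right) \left(4 - P\right)$)
$t{\left(S \right)} = -60$ ($t{\left(S \right)} = 12 \left(-5\right) = -60$)
$\sqrt{t{\left(-12 \right)} \left(318 + \left(7 - 2\right) 1\right) + y{\left(-598,-81 \right)}} = \sqrt{- 60 \left(318 + \left(7 - 2\right) 1\right) + \left(-108 + 16 \left(-81\right) + 24 \left(-598\right) - \left(-2392\right) \left(-81\right)\right)} = \sqrt{- 60 \left(318 + 5 \cdot 1\right) - 209508} = \sqrt{- 60 \left(318 + 5\right) - 209508} = \sqrt{\left(-60\right) 323 - 209508} = \sqrt{-19380 - 209508} = \sqrt{-228888} = 102 i \sqrt{22}$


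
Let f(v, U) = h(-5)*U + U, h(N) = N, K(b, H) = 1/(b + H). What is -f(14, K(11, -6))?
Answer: ⅘ ≈ 0.80000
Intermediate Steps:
K(b, H) = 1/(H + b)
f(v, U) = -4*U (f(v, U) = -5*U + U = -4*U)
-f(14, K(11, -6)) = -(-4)/(-6 + 11) = -(-4)/5 = -1*(-⅘) = ⅘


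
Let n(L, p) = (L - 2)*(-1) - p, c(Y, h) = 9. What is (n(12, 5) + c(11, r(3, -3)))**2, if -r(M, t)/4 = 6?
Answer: 36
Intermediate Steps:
r(M, t) = -24 (r(M, t) = -4*6 = -24)
n(L, p) = 2 - L - p (n(L, p) = (-2 + L)*(-1) - p = (2 - L) - p = 2 - L - p)
(n(12, 5) + c(11, r(3, -3)))**2 = ((2 - 1*12 - 1*5) + 9)**2 = ((2 - 12 - 5) + 9)**2 = (-15 + 9)**2 = (-6)**2 = 36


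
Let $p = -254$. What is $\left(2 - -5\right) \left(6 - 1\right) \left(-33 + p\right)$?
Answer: $-10045$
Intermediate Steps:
$\left(2 - -5\right) \left(6 - 1\right) \left(-33 + p\right) = \left(2 - -5\right) \left(6 - 1\right) \left(-33 - 254\right) = \left(2 + 5\right) 5 \left(-287\right) = 7 \cdot 5 \left(-287\right) = 35 \left(-287\right) = -10045$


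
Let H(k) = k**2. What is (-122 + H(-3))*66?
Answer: -7458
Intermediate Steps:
(-122 + H(-3))*66 = (-122 + (-3)**2)*66 = (-122 + 9)*66 = -113*66 = -7458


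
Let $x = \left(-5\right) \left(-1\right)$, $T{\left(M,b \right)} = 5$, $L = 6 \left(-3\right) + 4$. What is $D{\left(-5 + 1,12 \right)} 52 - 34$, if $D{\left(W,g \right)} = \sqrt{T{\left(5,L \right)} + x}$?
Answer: $-34 + 52 \sqrt{10} \approx 130.44$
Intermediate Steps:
$L = -14$ ($L = -18 + 4 = -14$)
$x = 5$
$D{\left(W,g \right)} = \sqrt{10}$ ($D{\left(W,g \right)} = \sqrt{5 + 5} = \sqrt{10}$)
$D{\left(-5 + 1,12 \right)} 52 - 34 = \sqrt{10} \cdot 52 - 34 = 52 \sqrt{10} - 34 = -34 + 52 \sqrt{10}$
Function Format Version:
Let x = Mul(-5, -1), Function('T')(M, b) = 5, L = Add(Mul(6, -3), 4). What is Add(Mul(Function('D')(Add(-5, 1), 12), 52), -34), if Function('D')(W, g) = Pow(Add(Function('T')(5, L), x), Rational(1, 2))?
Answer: Add(-34, Mul(52, Pow(10, Rational(1, 2)))) ≈ 130.44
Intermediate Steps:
L = -14 (L = Add(-18, 4) = -14)
x = 5
Function('D')(W, g) = Pow(10, Rational(1, 2)) (Function('D')(W, g) = Pow(Add(5, 5), Rational(1, 2)) = Pow(10, Rational(1, 2)))
Add(Mul(Function('D')(Add(-5, 1), 12), 52), -34) = Add(Mul(Pow(10, Rational(1, 2)), 52), -34) = Add(Mul(52, Pow(10, Rational(1, 2))), -34) = Add(-34, Mul(52, Pow(10, Rational(1, 2))))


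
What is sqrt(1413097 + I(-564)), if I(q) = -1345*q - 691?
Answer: sqrt(2170986) ≈ 1473.4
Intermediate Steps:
I(q) = -691 - 1345*q
sqrt(1413097 + I(-564)) = sqrt(1413097 + (-691 - 1345*(-564))) = sqrt(1413097 + (-691 + 758580)) = sqrt(1413097 + 757889) = sqrt(2170986)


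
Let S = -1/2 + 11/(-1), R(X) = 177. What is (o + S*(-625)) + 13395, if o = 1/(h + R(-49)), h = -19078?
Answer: 778059663/37802 ≈ 20583.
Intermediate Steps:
S = -23/2 (S = -1*½ + 11*(-1) = -½ - 11 = -23/2 ≈ -11.500)
o = -1/18901 (o = 1/(-19078 + 177) = 1/(-18901) = -1/18901 ≈ -5.2907e-5)
(o + S*(-625)) + 13395 = (-1/18901 - 23/2*(-625)) + 13395 = (-1/18901 + 14375/2) + 13395 = 271701873/37802 + 13395 = 778059663/37802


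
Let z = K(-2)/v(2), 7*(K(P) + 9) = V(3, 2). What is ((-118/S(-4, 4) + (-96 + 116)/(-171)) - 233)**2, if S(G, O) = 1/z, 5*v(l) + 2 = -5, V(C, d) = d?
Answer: 65732804810929/70207641 ≈ 9.3626e+5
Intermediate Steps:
v(l) = -7/5 (v(l) = -2/5 + (1/5)*(-5) = -2/5 - 1 = -7/5)
K(P) = -61/7 (K(P) = -9 + (1/7)*2 = -9 + 2/7 = -61/7)
z = 305/49 (z = -61/(7*(-7/5)) = -61/7*(-5/7) = 305/49 ≈ 6.2245)
S(G, O) = 49/305 (S(G, O) = 1/(305/49) = 49/305)
((-118/S(-4, 4) + (-96 + 116)/(-171)) - 233)**2 = ((-118/49/305 + (-96 + 116)/(-171)) - 233)**2 = ((-118*305/49 + 20*(-1/171)) - 233)**2 = ((-35990/49 - 20/171) - 233)**2 = (-6155270/8379 - 233)**2 = (-8107577/8379)**2 = 65732804810929/70207641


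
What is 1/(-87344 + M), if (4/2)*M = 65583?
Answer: -2/109105 ≈ -1.8331e-5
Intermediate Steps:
M = 65583/2 (M = (½)*65583 = 65583/2 ≈ 32792.)
1/(-87344 + M) = 1/(-87344 + 65583/2) = 1/(-109105/2) = -2/109105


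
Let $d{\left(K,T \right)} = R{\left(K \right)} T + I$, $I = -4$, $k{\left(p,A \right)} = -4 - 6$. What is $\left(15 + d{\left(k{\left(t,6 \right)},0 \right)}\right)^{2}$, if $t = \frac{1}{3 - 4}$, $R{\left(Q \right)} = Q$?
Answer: $121$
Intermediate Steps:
$t = -1$ ($t = \frac{1}{-1} = -1$)
$k{\left(p,A \right)} = -10$ ($k{\left(p,A \right)} = -4 - 6 = -10$)
$d{\left(K,T \right)} = -4 + K T$ ($d{\left(K,T \right)} = K T - 4 = -4 + K T$)
$\left(15 + d{\left(k{\left(t,6 \right)},0 \right)}\right)^{2} = \left(15 - 4\right)^{2} = 11^{2} = 121$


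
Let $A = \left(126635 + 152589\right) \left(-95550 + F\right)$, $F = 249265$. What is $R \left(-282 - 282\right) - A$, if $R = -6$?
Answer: $-42920913776$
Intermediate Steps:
$A = 42920917160$ ($A = \left(126635 + 152589\right) \left(-95550 + 249265\right) = 279224 \cdot 153715 = 42920917160$)
$R \left(-282 - 282\right) - A = - 6 \left(-282 - 282\right) - 42920917160 = \left(-6\right) \left(-564\right) - 42920917160 = 3384 - 42920917160 = -42920913776$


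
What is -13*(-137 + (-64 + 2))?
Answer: 2587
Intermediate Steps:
-13*(-137 + (-64 + 2)) = -13*(-137 - 62) = -13*(-199) = 2587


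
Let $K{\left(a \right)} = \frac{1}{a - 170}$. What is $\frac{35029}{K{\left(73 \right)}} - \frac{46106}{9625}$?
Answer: $- \frac{32703996231}{9625} \approx -3.3978 \cdot 10^{6}$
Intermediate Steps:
$K{\left(a \right)} = \frac{1}{-170 + a}$
$\frac{35029}{K{\left(73 \right)}} - \frac{46106}{9625} = \frac{35029}{\frac{1}{-170 + 73}} - \frac{46106}{9625} = \frac{35029}{\frac{1}{-97}} - \frac{46106}{9625} = \frac{35029}{- \frac{1}{97}} - \frac{46106}{9625} = 35029 \left(-97\right) - \frac{46106}{9625} = -3397813 - \frac{46106}{9625} = - \frac{32703996231}{9625}$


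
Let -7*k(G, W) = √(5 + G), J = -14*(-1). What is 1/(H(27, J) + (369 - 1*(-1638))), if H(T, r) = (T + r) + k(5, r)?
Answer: 50176/102760443 + 7*√10/205520886 ≈ 0.00048839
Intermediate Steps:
J = 14
k(G, W) = -√(5 + G)/7
H(T, r) = T + r - √10/7 (H(T, r) = (T + r) - √(5 + 5)/7 = (T + r) - √10/7 = T + r - √10/7)
1/(H(27, J) + (369 - 1*(-1638))) = 1/((27 + 14 - √10/7) + (369 - 1*(-1638))) = 1/((41 - √10/7) + (369 + 1638)) = 1/((41 - √10/7) + 2007) = 1/(2048 - √10/7)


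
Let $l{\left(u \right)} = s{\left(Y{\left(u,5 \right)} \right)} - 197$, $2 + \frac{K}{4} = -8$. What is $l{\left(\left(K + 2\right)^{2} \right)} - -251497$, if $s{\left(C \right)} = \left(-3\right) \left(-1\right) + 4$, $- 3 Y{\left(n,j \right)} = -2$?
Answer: $251307$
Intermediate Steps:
$K = -40$ ($K = -8 + 4 \left(-8\right) = -8 - 32 = -40$)
$Y{\left(n,j \right)} = \frac{2}{3}$ ($Y{\left(n,j \right)} = \left(- \frac{1}{3}\right) \left(-2\right) = \frac{2}{3}$)
$s{\left(C \right)} = 7$ ($s{\left(C \right)} = 3 + 4 = 7$)
$l{\left(u \right)} = -190$ ($l{\left(u \right)} = 7 - 197 = -190$)
$l{\left(\left(K + 2\right)^{2} \right)} - -251497 = -190 - -251497 = -190 + 251497 = 251307$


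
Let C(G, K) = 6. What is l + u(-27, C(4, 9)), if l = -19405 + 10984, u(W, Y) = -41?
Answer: -8462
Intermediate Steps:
l = -8421
l + u(-27, C(4, 9)) = -8421 - 41 = -8462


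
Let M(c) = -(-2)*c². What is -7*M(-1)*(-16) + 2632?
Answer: 2856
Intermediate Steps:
M(c) = 2*c²
-7*M(-1)*(-16) + 2632 = -14*(-1)²*(-16) + 2632 = -14*(-16) + 2632 = 224 + 2632 = 2856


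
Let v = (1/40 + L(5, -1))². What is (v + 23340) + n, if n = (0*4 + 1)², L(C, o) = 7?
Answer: 37424561/1600 ≈ 23390.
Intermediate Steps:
v = 78961/1600 (v = (1/40 + 7)² = (281/40)² = 78961/1600 ≈ 49.351)
n = 1 (n = (0 + 1)² = 1² = 1)
(v + 23340) + n = (78961/1600 + 23340) + 1 = 37422961/1600 + 1 = 37424561/1600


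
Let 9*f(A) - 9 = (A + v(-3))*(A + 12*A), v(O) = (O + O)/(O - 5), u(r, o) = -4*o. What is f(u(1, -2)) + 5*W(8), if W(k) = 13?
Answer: 1504/9 ≈ 167.11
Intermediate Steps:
v(O) = 2*O/(-5 + O) (v(O) = (2*O)/(-5 + O) = 2*O/(-5 + O))
f(A) = 1 + 13*A*(¾ + A)/9 (f(A) = 1 + ((A + 2*(-3)/(-5 - 3))*(A + 12*A))/9 = 1 + ((A + 2*(-3)/(-8))*(13*A))/9 = 1 + ((A + 2*(-3)*(-⅛))*(13*A))/9 = 1 + ((A + ¾)*(13*A))/9 = 1 + ((¾ + A)*(13*A))/9 = 1 + (13*A*(¾ + A))/9 = 1 + 13*A*(¾ + A)/9)
f(u(1, -2)) + 5*W(8) = (1 + 13*(-4*(-2))²/9 + 13*(-4*(-2))/12) + 5*13 = (1 + (13/9)*8² + (13/12)*8) + 65 = (1 + (13/9)*64 + 26/3) + 65 = (1 + 832/9 + 26/3) + 65 = 919/9 + 65 = 1504/9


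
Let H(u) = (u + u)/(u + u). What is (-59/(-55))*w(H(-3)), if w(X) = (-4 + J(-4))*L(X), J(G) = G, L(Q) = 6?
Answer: -2832/55 ≈ -51.491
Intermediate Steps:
H(u) = 1 (H(u) = (2*u)/((2*u)) = (2*u)*(1/(2*u)) = 1)
w(X) = -48 (w(X) = (-4 - 4)*6 = -8*6 = -48)
(-59/(-55))*w(H(-3)) = -59/(-55)*(-48) = -59*(-1/55)*(-48) = (59/55)*(-48) = -2832/55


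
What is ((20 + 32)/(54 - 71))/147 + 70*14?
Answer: 2448968/2499 ≈ 979.98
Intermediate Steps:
((20 + 32)/(54 - 71))/147 + 70*14 = (52/(-17))*(1/147) + 980 = (52*(-1/17))*(1/147) + 980 = -52/17*1/147 + 980 = -52/2499 + 980 = 2448968/2499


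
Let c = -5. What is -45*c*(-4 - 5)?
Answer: -2025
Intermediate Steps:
-45*c*(-4 - 5) = -(-225)*(-4 - 5) = -(-225)*(-9) = -45*45 = -2025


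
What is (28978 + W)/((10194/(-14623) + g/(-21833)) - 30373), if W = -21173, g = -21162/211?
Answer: -75111635314135/292302077675039 ≈ -0.25697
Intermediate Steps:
g = -21162/211 (g = -21162*1/211 = -21162/211 ≈ -100.29)
(28978 + W)/((10194/(-14623) + g/(-21833)) - 30373) = (28978 - 21173)/((10194/(-14623) - 21162/211/(-21833)) - 30373) = 7805/((10194*(-1/14623) - 21162/211*(-1/21833)) - 30373) = 7805/((-10194/14623 + 21162/4606763) - 30373) = 7805/(-6664555728/9623527907 - 30373) = 7805/(-292302077675039/9623527907) = 7805*(-9623527907/292302077675039) = -75111635314135/292302077675039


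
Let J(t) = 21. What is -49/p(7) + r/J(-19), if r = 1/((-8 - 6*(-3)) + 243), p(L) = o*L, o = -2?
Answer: 37193/10626 ≈ 3.5002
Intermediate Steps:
p(L) = -2*L
r = 1/253 (r = 1/((-8 + 18) + 243) = 1/(10 + 243) = 1/253 ≈ 0.0039526)
-49/p(7) + r/J(-19) = -49/((-2*7)) + (1/253)/21 = -49/(-14) + (1/253)*(1/21) = -49*(-1/14) + 1/5313 = 7/2 + 1/5313 = 37193/10626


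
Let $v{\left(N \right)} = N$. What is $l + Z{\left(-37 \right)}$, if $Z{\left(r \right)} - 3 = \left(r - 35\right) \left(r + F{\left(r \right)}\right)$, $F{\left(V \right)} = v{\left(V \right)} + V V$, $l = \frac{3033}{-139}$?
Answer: $- \frac{12962976}{139} \approx -93259.0$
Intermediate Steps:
$l = - \frac{3033}{139}$ ($l = 3033 \left(- \frac{1}{139}\right) = - \frac{3033}{139} \approx -21.82$)
$F{\left(V \right)} = V + V^{2}$ ($F{\left(V \right)} = V + V V = V + V^{2}$)
$Z{\left(r \right)} = 3 + \left(-35 + r\right) \left(r + r \left(1 + r\right)\right)$ ($Z{\left(r \right)} = 3 + \left(r - 35\right) \left(r + r \left(1 + r\right)\right) = 3 + \left(-35 + r\right) \left(r + r \left(1 + r\right)\right)$)
$l + Z{\left(-37 \right)} = - \frac{3033}{139} + \left(3 + \left(-37\right)^{3} - -2590 - 33 \left(-37\right)^{2}\right) = - \frac{3033}{139} + \left(3 - 50653 + 2590 - 45177\right) = - \frac{3033}{139} - 93237 = - \frac{12962976}{139}$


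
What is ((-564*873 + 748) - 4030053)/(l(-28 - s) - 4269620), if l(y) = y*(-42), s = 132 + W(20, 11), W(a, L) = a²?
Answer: 4521677/4246100 ≈ 1.0649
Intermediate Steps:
s = 532 (s = 132 + 20² = 132 + 400 = 532)
l(y) = -42*y
((-564*873 + 748) - 4030053)/(l(-28 - s) - 4269620) = ((-564*873 + 748) - 4030053)/(-42*(-28 - 1*532) - 4269620) = ((-492372 + 748) - 4030053)/(-42*(-28 - 532) - 4269620) = (-491624 - 4030053)/(-42*(-560) - 4269620) = -4521677/(23520 - 4269620) = -4521677/(-4246100) = -4521677*(-1/4246100) = 4521677/4246100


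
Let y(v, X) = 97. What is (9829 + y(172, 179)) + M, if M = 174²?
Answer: 40202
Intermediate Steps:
M = 30276
(9829 + y(172, 179)) + M = (9829 + 97) + 30276 = 9926 + 30276 = 40202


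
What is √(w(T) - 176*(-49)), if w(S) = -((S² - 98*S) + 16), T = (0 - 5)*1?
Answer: √8093 ≈ 89.961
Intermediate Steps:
T = -5 (T = -5*1 = -5)
w(S) = -16 - S² + 98*S (w(S) = -(16 + S² - 98*S) = -16 - S² + 98*S)
√(w(T) - 176*(-49)) = √((-16 - 1*(-5)² + 98*(-5)) - 176*(-49)) = √((-16 - 1*25 - 490) + 8624) = √((-16 - 25 - 490) + 8624) = √(-531 + 8624) = √8093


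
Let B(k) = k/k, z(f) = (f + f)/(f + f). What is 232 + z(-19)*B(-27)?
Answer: 233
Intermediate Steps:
z(f) = 1 (z(f) = (2*f)/((2*f)) = (2*f)*(1/(2*f)) = 1)
B(k) = 1
232 + z(-19)*B(-27) = 232 + 1*1 = 232 + 1 = 233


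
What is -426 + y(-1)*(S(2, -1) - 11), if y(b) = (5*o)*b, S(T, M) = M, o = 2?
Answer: -306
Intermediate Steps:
y(b) = 10*b (y(b) = (5*2)*b = 10*b)
-426 + y(-1)*(S(2, -1) - 11) = -426 + (10*(-1))*(-1 - 11) = -426 - 10*(-12) = -426 + 120 = -306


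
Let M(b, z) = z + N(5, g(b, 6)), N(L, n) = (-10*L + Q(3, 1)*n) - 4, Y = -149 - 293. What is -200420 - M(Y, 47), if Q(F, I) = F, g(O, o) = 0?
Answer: -200413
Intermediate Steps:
Y = -442
N(L, n) = -4 - 10*L + 3*n (N(L, n) = (-10*L + 3*n) - 4 = -4 - 10*L + 3*n)
M(b, z) = -54 + z (M(b, z) = z + (-4 - 10*5 + 3*0) = z + (-4 - 50 + 0) = z - 54 = -54 + z)
-200420 - M(Y, 47) = -200420 - (-54 + 47) = -200420 - 1*(-7) = -200420 + 7 = -200413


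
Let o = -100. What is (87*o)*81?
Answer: -704700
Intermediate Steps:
(87*o)*81 = (87*(-100))*81 = -8700*81 = -704700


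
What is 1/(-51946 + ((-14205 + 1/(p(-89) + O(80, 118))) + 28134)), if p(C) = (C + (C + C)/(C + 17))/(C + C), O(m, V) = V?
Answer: -8531/324322955 ≈ -2.6304e-5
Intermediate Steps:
p(C) = (C + 2*C/(17 + C))/(2*C) (p(C) = (C + (2*C)/(17 + C))/((2*C)) = (C + 2*C/(17 + C))*(1/(2*C)) = (C + 2*C/(17 + C))/(2*C))
1/(-51946 + ((-14205 + 1/(p(-89) + O(80, 118))) + 28134)) = 1/(-51946 + ((-14205 + 1/((19 - 89)/(2*(17 - 89)) + 118)) + 28134)) = 1/(-51946 + ((-14205 + 1/((½)*(-70)/(-72) + 118)) + 28134)) = 1/(-51946 + ((-14205 + 1/((½)*(-1/72)*(-70) + 118)) + 28134)) = 1/(-51946 + ((-14205 + 1/(35/72 + 118)) + 28134)) = 1/(-51946 + ((-14205 + 1/(8531/72)) + 28134)) = 1/(-51946 + ((-14205 + 72/8531) + 28134)) = 1/(-51946 + (-121182783/8531 + 28134)) = 1/(-51946 + 118828371/8531) = 1/(-324322955/8531) = -8531/324322955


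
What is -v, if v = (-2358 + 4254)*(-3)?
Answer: 5688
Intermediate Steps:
v = -5688 (v = 1896*(-3) = -5688)
-v = -1*(-5688) = 5688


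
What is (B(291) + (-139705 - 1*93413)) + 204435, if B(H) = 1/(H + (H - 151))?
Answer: -12362372/431 ≈ -28683.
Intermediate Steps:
B(H) = 1/(-151 + 2*H) (B(H) = 1/(H + (-151 + H)) = 1/(-151 + 2*H))
(B(291) + (-139705 - 1*93413)) + 204435 = (1/(-151 + 2*291) + (-139705 - 1*93413)) + 204435 = (1/(-151 + 582) + (-139705 - 93413)) + 204435 = (1/431 - 233118) + 204435 = -100473857/431 + 204435 = -12362372/431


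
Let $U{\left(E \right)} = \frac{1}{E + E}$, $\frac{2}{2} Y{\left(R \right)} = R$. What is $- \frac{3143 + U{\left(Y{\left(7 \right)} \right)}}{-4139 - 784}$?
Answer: $\frac{44003}{68922} \approx 0.63845$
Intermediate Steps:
$Y{\left(R \right)} = R$
$U{\left(E \right)} = \frac{1}{2 E}$
$- \frac{3143 + U{\left(Y{\left(7 \right)} \right)}}{-4139 - 784} = - \frac{3143 + \frac{1}{2 \cdot 7}}{-4139 - 784} = - \frac{3143 + \frac{1}{2} \cdot \frac{1}{7}}{-4923} = - \frac{\left(3143 + \frac{1}{14}\right) \left(-1\right)}{4923} = - \frac{44003 \left(-1\right)}{14 \cdot 4923} = \left(-1\right) \left(- \frac{44003}{68922}\right) = \frac{44003}{68922}$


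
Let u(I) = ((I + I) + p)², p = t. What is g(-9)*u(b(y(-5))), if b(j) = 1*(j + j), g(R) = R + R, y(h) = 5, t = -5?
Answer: -4050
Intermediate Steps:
p = -5
g(R) = 2*R
b(j) = 2*j (b(j) = 1*(2*j) = 2*j)
u(I) = (-5 + 2*I)² (u(I) = ((I + I) - 5)² = (2*I - 5)² = (-5 + 2*I)²)
g(-9)*u(b(y(-5))) = (2*(-9))*(-5 + 2*(2*5))² = -18*(-5 + 2*10)² = -18*(-5 + 20)² = -18*15² = -18*225 = -4050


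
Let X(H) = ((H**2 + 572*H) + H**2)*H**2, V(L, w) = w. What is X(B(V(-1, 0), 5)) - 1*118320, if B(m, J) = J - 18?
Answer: -1317882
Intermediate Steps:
B(m, J) = -18 + J
X(H) = H**2*(2*H**2 + 572*H) (X(H) = (2*H**2 + 572*H)*H**2 = H**2*(2*H**2 + 572*H))
X(B(V(-1, 0), 5)) - 1*118320 = 2*(-18 + 5)**3*(286 + (-18 + 5)) - 1*118320 = 2*(-13)**3*(286 - 13) - 118320 = 2*(-2197)*273 - 118320 = -1199562 - 118320 = -1317882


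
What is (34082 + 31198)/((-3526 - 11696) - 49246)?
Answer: -16320/16117 ≈ -1.0126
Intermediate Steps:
(34082 + 31198)/((-3526 - 11696) - 49246) = 65280/(-15222 - 49246) = 65280/(-64468) = 65280*(-1/64468) = -16320/16117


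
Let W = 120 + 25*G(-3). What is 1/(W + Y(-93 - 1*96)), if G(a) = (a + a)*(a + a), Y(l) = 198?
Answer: 1/1218 ≈ 0.00082102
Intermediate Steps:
G(a) = 4*a² (G(a) = (2*a)*(2*a) = 4*a²)
W = 1020 (W = 120 + 25*(4*(-3)²) = 120 + 25*(4*9) = 120 + 25*36 = 120 + 900 = 1020)
1/(W + Y(-93 - 1*96)) = 1/(1020 + 198) = 1/1218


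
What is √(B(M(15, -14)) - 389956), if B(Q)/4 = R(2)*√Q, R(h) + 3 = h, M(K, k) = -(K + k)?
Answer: 2*√(-97489 - I) ≈ 0.0032027 - 624.46*I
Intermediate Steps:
M(K, k) = -K - k
R(h) = -3 + h
B(Q) = -4*√Q (B(Q) = 4*((-3 + 2)*√Q) = 4*(-√Q) = -4*√Q)
√(B(M(15, -14)) - 389956) = √(-4*√(-1*15 - 1*(-14)) - 389956) = √(-4*√(-15 + 14) - 389956) = √(-4*I - 389956) = √(-389956 - 4*I)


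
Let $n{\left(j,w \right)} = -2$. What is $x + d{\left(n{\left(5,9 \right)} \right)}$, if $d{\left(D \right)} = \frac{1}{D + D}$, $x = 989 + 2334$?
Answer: $\frac{13291}{4} \approx 3322.8$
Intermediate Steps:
$x = 3323$
$d{\left(D \right)} = \frac{1}{2 D}$
$x + d{\left(n{\left(5,9 \right)} \right)} = 3323 + \frac{1}{2 \left(-2\right)} = 3323 + \frac{1}{2} \left(- \frac{1}{2}\right) = 3323 - \frac{1}{4} = \frac{13291}{4}$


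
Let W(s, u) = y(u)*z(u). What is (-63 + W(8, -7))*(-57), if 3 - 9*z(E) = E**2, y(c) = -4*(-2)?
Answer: 17765/3 ≈ 5921.7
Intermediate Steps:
y(c) = 8
z(E) = 1/3 - E**2/9
W(s, u) = 8/3 - 8*u**2/9 (W(s, u) = 8*(1/3 - u**2/9) = 8/3 - 8*u**2/9)
(-63 + W(8, -7))*(-57) = (-63 + (8/3 - 8/9*(-7)**2))*(-57) = (-63 + (8/3 - 8/9*49))*(-57) = (-63 + (8/3 - 392/9))*(-57) = (-63 - 368/9)*(-57) = -935/9*(-57) = 17765/3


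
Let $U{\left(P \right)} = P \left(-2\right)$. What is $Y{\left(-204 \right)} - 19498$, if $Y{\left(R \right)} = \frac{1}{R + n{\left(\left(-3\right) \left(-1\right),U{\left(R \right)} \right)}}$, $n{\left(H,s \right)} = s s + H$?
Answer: $- \frac{3241795973}{166263} \approx -19498.0$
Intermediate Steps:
$U{\left(P \right)} = - 2 P$
$n{\left(H,s \right)} = H + s^{2}$ ($n{\left(H,s \right)} = s^{2} + H = H + s^{2}$)
$Y{\left(R \right)} = \frac{1}{3 + R + 4 R^{2}}$ ($Y{\left(R \right)} = \frac{1}{R + \left(\left(-3\right) \left(-1\right) + \left(- 2 R\right)^{2}\right)} = \frac{1}{R + \left(3 + 4 R^{2}\right)} = \frac{1}{3 + R + 4 R^{2}}$)
$Y{\left(-204 \right)} - 19498 = \frac{1}{3 - 204 + 4 \left(-204\right)^{2}} - 19498 = \frac{1}{3 - 204 + 4 \cdot 41616} - 19498 = \frac{1}{3 - 204 + 166464} - 19498 = \frac{1}{166263} - 19498 = - \frac{3241795973}{166263}$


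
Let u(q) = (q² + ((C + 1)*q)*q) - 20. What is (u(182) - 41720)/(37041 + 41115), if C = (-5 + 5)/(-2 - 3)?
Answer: 6127/19539 ≈ 0.31358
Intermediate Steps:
C = 0 (C = 0/(-5) = 0*(-⅕) = 0)
u(q) = -20 + 2*q² (u(q) = (q² + ((0 + 1)*q)*q) - 20 = (q² + (1*q)*q) - 20 = (q² + q*q) - 20 = (q² + q²) - 20 = 2*q² - 20 = -20 + 2*q²)
(u(182) - 41720)/(37041 + 41115) = ((-20 + 2*182²) - 41720)/(37041 + 41115) = ((-20 + 2*33124) - 41720)/78156 = ((-20 + 66248) - 41720)*(1/78156) = (66228 - 41720)*(1/78156) = 24508*(1/78156) = 6127/19539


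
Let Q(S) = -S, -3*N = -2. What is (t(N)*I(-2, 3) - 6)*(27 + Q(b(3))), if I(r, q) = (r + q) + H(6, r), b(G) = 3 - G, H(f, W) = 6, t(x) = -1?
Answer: -351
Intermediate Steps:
N = ⅔ (N = -⅓*(-2) = ⅔ ≈ 0.66667)
I(r, q) = 6 + q + r (I(r, q) = (r + q) + 6 = (q + r) + 6 = 6 + q + r)
(t(N)*I(-2, 3) - 6)*(27 + Q(b(3))) = (-(6 + 3 - 2) - 6)*(27 - (3 - 1*3)) = (-1*7 - 6)*(27 - (3 - 3)) = (-7 - 6)*(27 - 1*0) = -13*(27 + 0) = -13*27 = -351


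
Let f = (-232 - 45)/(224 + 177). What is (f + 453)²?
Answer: 32897253376/160801 ≈ 2.0458e+5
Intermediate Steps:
f = -277/401 ≈ -0.69077
(f + 453)² = (-277/401 + 453)² = (181376/401)² = 32897253376/160801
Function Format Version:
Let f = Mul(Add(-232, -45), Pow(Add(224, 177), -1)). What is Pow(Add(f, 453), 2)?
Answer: Rational(32897253376, 160801) ≈ 2.0458e+5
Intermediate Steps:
f = Rational(-277, 401) (f = Mul(-277, Pow(401, -1)) = Mul(-277, Rational(1, 401)) = Rational(-277, 401) ≈ -0.69077)
Pow(Add(f, 453), 2) = Pow(Add(Rational(-277, 401), 453), 2) = Pow(Rational(181376, 401), 2) = Rational(32897253376, 160801)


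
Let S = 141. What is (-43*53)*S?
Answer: -321339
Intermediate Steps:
(-43*53)*S = -43*53*141 = -2279*141 = -321339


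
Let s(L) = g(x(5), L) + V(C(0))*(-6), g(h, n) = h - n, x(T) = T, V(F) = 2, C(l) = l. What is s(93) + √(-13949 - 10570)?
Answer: -100 + I*√24519 ≈ -100.0 + 156.59*I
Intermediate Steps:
s(L) = -7 - L (s(L) = (5 - L) + 2*(-6) = (5 - L) - 12 = -7 - L)
s(93) + √(-13949 - 10570) = (-7 - 1*93) + √(-13949 - 10570) = (-7 - 93) + √(-24519) = -100 + I*√24519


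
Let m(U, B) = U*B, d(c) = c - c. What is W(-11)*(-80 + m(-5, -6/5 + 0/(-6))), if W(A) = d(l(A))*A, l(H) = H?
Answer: 0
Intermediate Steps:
d(c) = 0
W(A) = 0 (W(A) = 0*A = 0)
m(U, B) = B*U
W(-11)*(-80 + m(-5, -6/5 + 0/(-6))) = 0*(-80 + (-6/5 + 0/(-6))*(-5)) = 0*(-80 + (-6*⅕ + 0*(-⅙))*(-5)) = 0*(-80 + (-6/5 + 0)*(-5)) = 0*(-80 - 6/5*(-5)) = 0*(-80 + 6) = 0*(-74) = 0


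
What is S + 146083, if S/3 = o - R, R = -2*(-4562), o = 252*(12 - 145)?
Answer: 18163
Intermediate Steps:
o = -33516 (o = 252*(-133) = -33516)
R = 9124
S = -127920 (S = 3*(-33516 - 1*9124) = 3*(-33516 - 9124) = 3*(-42640) = -127920)
S + 146083 = -127920 + 146083 = 18163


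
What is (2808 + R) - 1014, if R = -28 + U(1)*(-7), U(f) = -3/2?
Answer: 3553/2 ≈ 1776.5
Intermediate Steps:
U(f) = -3/2 (U(f) = -3*½ = -3/2)
R = -35/2 (R = -28 - 3/2*(-7) = -28 + 21/2 = -35/2 ≈ -17.500)
(2808 + R) - 1014 = (2808 - 35/2) - 1014 = 5581/2 - 1014 = 3553/2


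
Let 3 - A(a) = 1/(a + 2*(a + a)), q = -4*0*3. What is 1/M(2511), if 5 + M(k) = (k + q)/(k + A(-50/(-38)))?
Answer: -314231/1257280 ≈ -0.24993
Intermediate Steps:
q = 0 (q = 0*3 = 0)
A(a) = 3 - 1/(5*a) (A(a) = 3 - 1/(a + 2*(a + a)) = 3 - 1/(a + 2*(2*a)) = 3 - 1/(a + 4*a) = 3 - 1/(5*a))
M(k) = -5 + k/(356/125 + k) (M(k) = -5 + (k + 0)/(k + (3 - 1/(5*((-50/(-38)))))) = -5 + k/(k + (3 - 1/(5*((-50*(-1/38)))))) = -5 + k/(k + (3 - 1/(5*25/19))) = -5 + k/(k + (3 - 1/5*19/25)) = -5 + k/(k + (3 - 19/125)) = -5 + k/(k + 356/125) = -5 + k/(356/125 + k))
1/M(2511) = 1/(20*(-89 - 25*2511)/(356 + 125*2511)) = 1/(20*(-89 - 62775)/(356 + 313875)) = 1/(20*(-62864)/314231) = 1/(20*(1/314231)*(-62864)) = 1/(-1257280/314231) = -314231/1257280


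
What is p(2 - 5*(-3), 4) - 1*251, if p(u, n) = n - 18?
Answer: -265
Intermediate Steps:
p(u, n) = -18 + n
p(2 - 5*(-3), 4) - 1*251 = (-18 + 4) - 1*251 = -14 - 251 = -265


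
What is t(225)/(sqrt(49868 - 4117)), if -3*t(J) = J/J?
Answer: -sqrt(45751)/137253 ≈ -0.0015584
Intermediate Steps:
t(J) = -1/3 (t(J) = -J/(3*J) = -1/3*1 = -1/3)
t(225)/(sqrt(49868 - 4117)) = -1/(3*sqrt(49868 - 4117)) = -sqrt(45751)/45751/3 = -sqrt(45751)/137253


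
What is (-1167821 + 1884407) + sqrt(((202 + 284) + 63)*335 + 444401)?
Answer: 716586 + 2*sqrt(157079) ≈ 7.1738e+5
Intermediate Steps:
(-1167821 + 1884407) + sqrt(((202 + 284) + 63)*335 + 444401) = 716586 + sqrt((486 + 63)*335 + 444401) = 716586 + sqrt(549*335 + 444401) = 716586 + sqrt(183915 + 444401) = 716586 + sqrt(628316) = 716586 + 2*sqrt(157079)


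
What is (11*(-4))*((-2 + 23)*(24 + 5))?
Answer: -26796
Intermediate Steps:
(11*(-4))*((-2 + 23)*(24 + 5)) = -924*29 = -44*609 = -26796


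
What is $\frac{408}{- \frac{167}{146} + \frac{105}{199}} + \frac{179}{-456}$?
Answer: $- \frac{5408643229}{8163768} \approx -662.52$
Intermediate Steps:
$\frac{408}{- \frac{167}{146} + \frac{105}{199}} + \frac{179}{-456} = \frac{408}{\left(-167\right) \frac{1}{146} + 105 \cdot \frac{1}{199}} + 179 \left(- \frac{1}{456}\right) = \frac{408}{- \frac{167}{146} + \frac{105}{199}} - \frac{179}{456} = \frac{408}{- \frac{17903}{29054}} - \frac{179}{456} = 408 \left(- \frac{29054}{17903}\right) - \frac{179}{456} = - \frac{11854032}{17903} - \frac{179}{456} = - \frac{5408643229}{8163768}$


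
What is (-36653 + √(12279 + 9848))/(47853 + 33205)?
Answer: -36653/81058 + √22127/81058 ≈ -0.45035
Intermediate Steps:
(-36653 + √(12279 + 9848))/(47853 + 33205) = (-36653 + √22127)/81058 = (-36653 + √22127)*(1/81058) = -36653/81058 + √22127/81058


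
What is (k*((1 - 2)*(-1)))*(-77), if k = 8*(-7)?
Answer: 4312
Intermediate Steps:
k = -56
(k*((1 - 2)*(-1)))*(-77) = -56*(1 - 2)*(-1)*(-77) = -(-56)*(-1)*(-77) = -56*1*(-77) = -56*(-77) = 4312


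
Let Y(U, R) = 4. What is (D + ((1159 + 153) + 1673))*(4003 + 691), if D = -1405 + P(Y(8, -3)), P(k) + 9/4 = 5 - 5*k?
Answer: 14671097/2 ≈ 7.3356e+6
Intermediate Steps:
P(k) = 11/4 - 5*k (P(k) = -9/4 + (5 - 5*k) = 11/4 - 5*k)
D = -5689/4 (D = -1405 + (11/4 - 5*4) = -1405 + (11/4 - 20) = -1405 - 69/4 = -5689/4 ≈ -1422.3)
(D + ((1159 + 153) + 1673))*(4003 + 691) = (-5689/4 + ((1159 + 153) + 1673))*(4003 + 691) = (-5689/4 + (1312 + 1673))*4694 = (-5689/4 + 2985)*4694 = (6251/4)*4694 = 14671097/2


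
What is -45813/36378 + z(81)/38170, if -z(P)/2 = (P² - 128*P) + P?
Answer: -246265559/231424710 ≈ -1.0641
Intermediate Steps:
z(P) = -2*P² + 254*P (z(P) = -2*((P² - 128*P) + P) = -2*(P² - 127*P) = -2*P² + 254*P)
-45813/36378 + z(81)/38170 = -45813/36378 + (2*81*(127 - 1*81))/38170 = -45813*1/36378 + (2*81*(127 - 81))*(1/38170) = -15271/12126 + (2*81*46)*(1/38170) = -15271/12126 + 7452*(1/38170) = -15271/12126 + 3726/19085 = -246265559/231424710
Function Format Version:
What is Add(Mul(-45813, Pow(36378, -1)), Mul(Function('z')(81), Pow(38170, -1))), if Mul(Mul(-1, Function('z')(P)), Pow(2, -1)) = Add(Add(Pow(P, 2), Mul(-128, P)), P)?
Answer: Rational(-246265559, 231424710) ≈ -1.0641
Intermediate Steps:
Function('z')(P) = Add(Mul(-2, Pow(P, 2)), Mul(254, P)) (Function('z')(P) = Mul(-2, Add(Add(Pow(P, 2), Mul(-128, P)), P)) = Mul(-2, Add(Pow(P, 2), Mul(-127, P))) = Add(Mul(-2, Pow(P, 2)), Mul(254, P)))
Add(Mul(-45813, Pow(36378, -1)), Mul(Function('z')(81), Pow(38170, -1))) = Add(Mul(-45813, Pow(36378, -1)), Mul(Mul(2, 81, Add(127, Mul(-1, 81))), Pow(38170, -1))) = Add(Mul(-45813, Rational(1, 36378)), Mul(Mul(2, 81, Add(127, -81)), Rational(1, 38170))) = Add(Rational(-15271, 12126), Mul(Mul(2, 81, 46), Rational(1, 38170))) = Add(Rational(-15271, 12126), Mul(7452, Rational(1, 38170))) = Add(Rational(-15271, 12126), Rational(3726, 19085)) = Rational(-246265559, 231424710)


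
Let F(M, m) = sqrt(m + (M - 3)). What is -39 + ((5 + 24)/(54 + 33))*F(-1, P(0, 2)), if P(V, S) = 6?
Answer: -39 + sqrt(2)/3 ≈ -38.529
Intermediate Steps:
F(M, m) = sqrt(-3 + M + m) (F(M, m) = sqrt(m + (-3 + M)) = sqrt(-3 + M + m))
-39 + ((5 + 24)/(54 + 33))*F(-1, P(0, 2)) = -39 + ((5 + 24)/(54 + 33))*sqrt(-3 - 1 + 6) = -39 + (29/87)*sqrt(2) = -39 + (29*(1/87))*sqrt(2) = -39 + sqrt(2)/3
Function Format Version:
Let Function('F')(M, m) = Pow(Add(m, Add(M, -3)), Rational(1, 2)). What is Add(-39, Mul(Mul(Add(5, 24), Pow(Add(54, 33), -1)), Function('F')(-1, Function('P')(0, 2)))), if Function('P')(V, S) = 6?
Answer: Add(-39, Mul(Rational(1, 3), Pow(2, Rational(1, 2)))) ≈ -38.529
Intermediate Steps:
Function('F')(M, m) = Pow(Add(-3, M, m), Rational(1, 2)) (Function('F')(M, m) = Pow(Add(m, Add(-3, M)), Rational(1, 2)) = Pow(Add(-3, M, m), Rational(1, 2)))
Add(-39, Mul(Mul(Add(5, 24), Pow(Add(54, 33), -1)), Function('F')(-1, Function('P')(0, 2)))) = Add(-39, Mul(Mul(Add(5, 24), Pow(Add(54, 33), -1)), Pow(Add(-3, -1, 6), Rational(1, 2)))) = Add(-39, Mul(Mul(29, Pow(87, -1)), Pow(2, Rational(1, 2)))) = Add(-39, Mul(Mul(29, Rational(1, 87)), Pow(2, Rational(1, 2)))) = Add(-39, Mul(Rational(1, 3), Pow(2, Rational(1, 2))))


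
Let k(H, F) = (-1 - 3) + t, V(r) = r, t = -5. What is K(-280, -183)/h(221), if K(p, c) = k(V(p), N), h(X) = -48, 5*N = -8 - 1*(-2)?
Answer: 3/16 ≈ 0.18750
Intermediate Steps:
N = -6/5 (N = (-8 - 1*(-2))/5 = (-8 + 2)/5 = (1/5)*(-6) = -6/5 ≈ -1.2000)
k(H, F) = -9 (k(H, F) = (-1 - 3) - 5 = -4 - 5 = -9)
K(p, c) = -9
K(-280, -183)/h(221) = -9/(-48) = -9*(-1/48) = 3/16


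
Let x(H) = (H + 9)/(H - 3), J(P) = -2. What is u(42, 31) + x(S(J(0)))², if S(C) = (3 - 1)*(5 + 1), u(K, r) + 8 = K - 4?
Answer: 319/9 ≈ 35.444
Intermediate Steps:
u(K, r) = -12 + K (u(K, r) = -8 + (K - 4) = -8 + (-4 + K) = -12 + K)
S(C) = 12 (S(C) = 2*6 = 12)
x(H) = (9 + H)/(-3 + H)
u(42, 31) + x(S(J(0)))² = (-12 + 42) + ((9 + 12)/(-3 + 12))² = 30 + (21/9)² = 30 + ((⅑)*21)² = 30 + (7/3)² = 30 + 49/9 = 319/9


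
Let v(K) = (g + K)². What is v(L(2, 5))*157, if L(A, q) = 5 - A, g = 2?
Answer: 3925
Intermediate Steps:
v(K) = (2 + K)²
v(L(2, 5))*157 = (2 + (5 - 1*2))²*157 = (2 + (5 - 2))²*157 = (2 + 3)²*157 = 5²*157 = 25*157 = 3925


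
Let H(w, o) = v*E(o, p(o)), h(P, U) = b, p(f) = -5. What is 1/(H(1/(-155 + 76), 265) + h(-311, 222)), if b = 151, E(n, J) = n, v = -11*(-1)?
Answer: 1/3066 ≈ 0.00032616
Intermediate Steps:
v = 11
h(P, U) = 151
H(w, o) = 11*o
1/(H(1/(-155 + 76), 265) + h(-311, 222)) = 1/(11*265 + 151) = 1/(2915 + 151) = 1/3066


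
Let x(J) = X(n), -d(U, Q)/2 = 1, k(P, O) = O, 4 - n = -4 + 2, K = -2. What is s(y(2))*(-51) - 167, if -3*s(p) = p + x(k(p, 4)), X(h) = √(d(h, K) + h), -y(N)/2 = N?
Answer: -201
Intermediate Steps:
n = 6 (n = 4 - (-4 + 2) = 4 - 1*(-2) = 4 + 2 = 6)
y(N) = -2*N
d(U, Q) = -2 (d(U, Q) = -2*1 = -2)
X(h) = √(-2 + h)
x(J) = 2 (x(J) = √(-2 + 6) = √4 = 2)
s(p) = -⅔ - p/3 (s(p) = -(p + 2)/3 = -(2 + p)/3 = -⅔ - p/3)
s(y(2))*(-51) - 167 = (-⅔ - (-2)*2/3)*(-51) - 167 = (-⅔ - ⅓*(-4))*(-51) - 167 = (-⅔ + 4/3)*(-51) - 167 = (⅔)*(-51) - 167 = -34 - 167 = -201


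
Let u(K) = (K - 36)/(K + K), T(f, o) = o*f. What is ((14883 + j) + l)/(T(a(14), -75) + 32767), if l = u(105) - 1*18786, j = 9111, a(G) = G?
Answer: 364583/2220190 ≈ 0.16421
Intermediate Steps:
T(f, o) = f*o
u(K) = (-36 + K)/(2*K) (u(K) = (-36 + K)/((2*K)) = (-36 + K)*(1/(2*K)) = (-36 + K)/(2*K))
l = -1314997/70 (l = (½)*(-36 + 105)/105 - 1*18786 = (½)*(1/105)*69 - 18786 = 23/70 - 18786 = -1314997/70 ≈ -18786.)
((14883 + j) + l)/(T(a(14), -75) + 32767) = ((14883 + 9111) - 1314997/70)/(14*(-75) + 32767) = (23994 - 1314997/70)/(-1050 + 32767) = (364583/70)/31717 = (364583/70)*(1/31717) = 364583/2220190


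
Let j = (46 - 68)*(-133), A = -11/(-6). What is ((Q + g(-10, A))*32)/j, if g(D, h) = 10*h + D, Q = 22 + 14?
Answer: 16/33 ≈ 0.48485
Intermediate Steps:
Q = 36
A = 11/6 (A = -11*(-⅙) = 11/6 ≈ 1.8333)
j = 2926 (j = -22*(-133) = 2926)
g(D, h) = D + 10*h
((Q + g(-10, A))*32)/j = ((36 + (-10 + 10*(11/6)))*32)/2926 = ((36 + (-10 + 55/3))*32)*(1/2926) = ((36 + 25/3)*32)*(1/2926) = ((133/3)*32)*(1/2926) = (4256/3)*(1/2926) = 16/33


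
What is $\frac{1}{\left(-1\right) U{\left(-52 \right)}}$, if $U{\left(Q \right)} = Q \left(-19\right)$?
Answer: $- \frac{1}{988} \approx -0.0010121$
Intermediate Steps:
$U{\left(Q \right)} = - 19 Q$
$\frac{1}{\left(-1\right) U{\left(-52 \right)}} = \frac{1}{\left(-1\right) \left(\left(-19\right) \left(-52\right)\right)} = \frac{1}{\left(-1\right) 988} = \frac{1}{-988} = - \frac{1}{988}$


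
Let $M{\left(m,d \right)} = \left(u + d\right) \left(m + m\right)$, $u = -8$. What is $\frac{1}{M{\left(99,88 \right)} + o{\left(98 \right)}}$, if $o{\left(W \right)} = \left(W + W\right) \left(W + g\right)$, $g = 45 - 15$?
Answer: $\frac{1}{40928} \approx 2.4433 \cdot 10^{-5}$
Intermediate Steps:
$g = 30$ ($g = 45 - 15 = 30$)
$o{\left(W \right)} = 2 W \left(30 + W\right)$ ($o{\left(W \right)} = \left(W + W\right) \left(W + 30\right) = 2 W \left(30 + W\right)$)
$M{\left(m,d \right)} = 2 m \left(-8 + d\right)$ ($M{\left(m,d \right)} = \left(-8 + d\right) \left(m + m\right) = \left(-8 + d\right) 2 m = 2 m \left(-8 + d\right)$)
$\frac{1}{M{\left(99,88 \right)} + o{\left(98 \right)}} = \frac{1}{2 \cdot 99 \left(-8 + 88\right) + 2 \cdot 98 \left(30 + 98\right)} = \frac{1}{2 \cdot 99 \cdot 80 + 2 \cdot 98 \cdot 128} = \frac{1}{15840 + 25088} = \frac{1}{40928}$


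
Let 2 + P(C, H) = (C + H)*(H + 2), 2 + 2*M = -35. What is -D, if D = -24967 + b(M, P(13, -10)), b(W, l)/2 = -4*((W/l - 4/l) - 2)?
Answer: 324453/13 ≈ 24958.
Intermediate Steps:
M = -37/2 (M = -1 + (½)*(-35) = -1 - 35/2 = -37/2 ≈ -18.500)
P(C, H) = -2 + (2 + H)*(C + H) (P(C, H) = -2 + (C + H)*(H + 2) = -2 + (C + H)*(2 + H) = -2 + (2 + H)*(C + H))
b(W, l) = 16 + 32/l - 8*W/l (b(W, l) = 2*(-4*((W/l - 4/l) - 2)) = 2*(-4*((-4/l + W/l) - 2)) = 2*(-4*(-2 - 4/l + W/l)) = 2*(8 + 16/l - 4*W/l) = 16 + 32/l - 8*W/l)
D = -324453/13 (D = -24967 + 8*(4 - 1*(-37/2) + 2*(-2 + (-10)² + 2*13 + 2*(-10) + 13*(-10)))/(-2 + (-10)² + 2*13 + 2*(-10) + 13*(-10)) = -24967 + 8*(4 + 37/2 + 2*(-2 + 100 + 26 - 20 - 130))/(-2 + 100 + 26 - 20 - 130) = -24967 + 8*(4 + 37/2 + 2*(-26))/(-26) = -24967 + 8*(-1/26)*(4 + 37/2 - 52) = -24967 + 8*(-1/26)*(-59/2) = -24967 + 118/13 = -324453/13 ≈ -24958.)
-D = -1*(-324453/13) = 324453/13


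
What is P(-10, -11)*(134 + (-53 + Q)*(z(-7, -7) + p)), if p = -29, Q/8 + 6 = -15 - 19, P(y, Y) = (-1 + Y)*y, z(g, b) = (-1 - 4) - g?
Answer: 1224600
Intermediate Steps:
z(g, b) = -5 - g
P(y, Y) = y*(-1 + Y)
Q = -320 (Q = -48 + 8*(-15 - 19) = -48 + 8*(-34) = -48 - 272 = -320)
P(-10, -11)*(134 + (-53 + Q)*(z(-7, -7) + p)) = (-10*(-1 - 11))*(134 + (-53 - 320)*((-5 - 1*(-7)) - 29)) = (-10*(-12))*(134 - 373*((-5 + 7) - 29)) = 120*(134 - 373*(2 - 29)) = 120*(134 - 373*(-27)) = 120*(134 + 10071) = 120*10205 = 1224600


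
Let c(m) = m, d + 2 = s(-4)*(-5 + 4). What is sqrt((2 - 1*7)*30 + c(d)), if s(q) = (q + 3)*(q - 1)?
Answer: I*sqrt(157) ≈ 12.53*I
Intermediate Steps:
s(q) = (-1 + q)*(3 + q) (s(q) = (3 + q)*(-1 + q) = (-1 + q)*(3 + q))
d = -7 (d = -2 + (-3 + (-4)**2 + 2*(-4))*(-5 + 4) = -2 + (-3 + 16 - 8)*(-1) = -2 + 5*(-1) = -2 - 5 = -7)
sqrt((2 - 1*7)*30 + c(d)) = sqrt((2 - 1*7)*30 - 7) = sqrt((2 - 7)*30 - 7) = sqrt(-5*30 - 7) = sqrt(-150 - 7) = sqrt(-157) = I*sqrt(157)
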